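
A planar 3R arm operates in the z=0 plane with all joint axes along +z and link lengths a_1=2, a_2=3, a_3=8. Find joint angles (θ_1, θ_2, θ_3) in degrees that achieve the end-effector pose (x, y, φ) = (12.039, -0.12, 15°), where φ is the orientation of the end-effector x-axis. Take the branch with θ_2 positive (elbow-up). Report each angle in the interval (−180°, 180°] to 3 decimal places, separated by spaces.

-45.024 30.038 29.986

wrist centre = target − a_3·(cos φ, sin φ) = (4.3116, -2.1906)
cos θ_2 = (23.3884−2²−3²)/(2·2·3) = 0.8657; θ_2 = 30.0377° (elbow-up)
β = atan2(-2.1906,4.3116) = -26.9333°; ψ = atan2(1.5017,4.5971) = 18.0904°
θ_1 = β − ψ = -45.0237°
θ_3 = φ − θ_1 − θ_2 = 29.9861° (wrapped to (-180°,180°])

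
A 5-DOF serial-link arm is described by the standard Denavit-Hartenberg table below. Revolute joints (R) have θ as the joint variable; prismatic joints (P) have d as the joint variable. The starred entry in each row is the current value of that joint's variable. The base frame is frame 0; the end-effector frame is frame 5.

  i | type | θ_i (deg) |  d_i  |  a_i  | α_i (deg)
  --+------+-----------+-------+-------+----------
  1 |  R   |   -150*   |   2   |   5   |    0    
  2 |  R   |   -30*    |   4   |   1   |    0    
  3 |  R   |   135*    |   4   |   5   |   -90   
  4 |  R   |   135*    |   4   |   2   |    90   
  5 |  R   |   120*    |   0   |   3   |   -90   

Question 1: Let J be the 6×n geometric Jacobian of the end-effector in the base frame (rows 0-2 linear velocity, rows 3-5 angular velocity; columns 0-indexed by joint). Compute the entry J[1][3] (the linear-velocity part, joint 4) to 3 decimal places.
axis z_3 = (0.7071,0.7071,0.0000); lever o_n−o_3 = (4.4155,4.9155,-0.3536)
cross product → J_v[:, 3] = (-0.2500,0.2500,0.3536)
J_ω[:, 3] = z_3
entry J[1][3] = 0.2500

0.250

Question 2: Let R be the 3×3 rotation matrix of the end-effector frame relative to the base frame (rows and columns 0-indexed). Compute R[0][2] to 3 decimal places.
0.079

End-effector z-axis (col 2 of R) = (0.0795,-0.7866,0.6124)
R[0][2] = 0.0795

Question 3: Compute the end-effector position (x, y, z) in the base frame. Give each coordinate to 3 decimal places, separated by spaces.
after link 1: o_1 = (-4.3301, -2.5000, 2.0000)
after link 2: o_2 = (-5.3301, -2.5000, 6.0000)
after link 3: o_3 = (-1.7946, -6.0355, 10.0000)
after link 4: o_4 = (0.0338, -2.2071, 8.5858)
after link 5: o_5 = (2.6210, -1.1200, 9.6464)

2.621 -1.120 9.646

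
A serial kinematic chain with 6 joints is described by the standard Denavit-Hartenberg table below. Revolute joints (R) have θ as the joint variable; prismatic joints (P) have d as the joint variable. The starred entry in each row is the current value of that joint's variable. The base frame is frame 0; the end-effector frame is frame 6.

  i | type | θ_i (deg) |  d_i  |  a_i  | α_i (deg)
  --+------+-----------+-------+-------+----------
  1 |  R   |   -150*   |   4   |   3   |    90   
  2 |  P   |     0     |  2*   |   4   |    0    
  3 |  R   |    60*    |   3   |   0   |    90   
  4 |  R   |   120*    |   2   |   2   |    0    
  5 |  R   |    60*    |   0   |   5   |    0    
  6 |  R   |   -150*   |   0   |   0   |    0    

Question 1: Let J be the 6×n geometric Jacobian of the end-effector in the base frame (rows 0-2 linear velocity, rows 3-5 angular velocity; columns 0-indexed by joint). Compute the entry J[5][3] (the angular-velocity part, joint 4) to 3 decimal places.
-0.500

axis z_3 = (-0.7500,-0.4330,-0.5000); lever o_n−o_3 = (0.2321,2.1340,-6.1962)
cross product → J_v[:, 3] = (3.7500,-4.7631,-1.5000)
J_ω[:, 3] = z_3
entry J[5][3] = -0.5000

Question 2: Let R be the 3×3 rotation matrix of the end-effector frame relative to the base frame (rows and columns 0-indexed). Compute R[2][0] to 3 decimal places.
0.750

End-effector x-axis (col 0 of R) = (-0.6250,0.2165,0.7500)
R[2][0] = 0.7500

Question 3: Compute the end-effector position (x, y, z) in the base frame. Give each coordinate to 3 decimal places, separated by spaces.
after link 1: o_1 = (-2.5981, -1.5000, 4.0000)
after link 2: o_2 = (-7.0622, -1.7679, 4.0000)
after link 3: o_3 = (-8.5622, 0.8301, 4.0000)
after link 4: o_4 = (-10.4952, 1.7141, 2.1340)
after link 5: o_5 = (-8.3301, 2.9641, -2.1962)
after link 6: o_6 = (-8.3301, 2.9641, -2.1962)

-8.330 2.964 -2.196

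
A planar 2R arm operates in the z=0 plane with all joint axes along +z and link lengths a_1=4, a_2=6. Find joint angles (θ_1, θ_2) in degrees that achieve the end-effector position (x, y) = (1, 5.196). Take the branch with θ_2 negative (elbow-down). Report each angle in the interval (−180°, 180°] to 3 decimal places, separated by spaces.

cos θ_2 = (27.9984−4²−6²)/(2·4·6) = -0.5000; θ_2 = -120.0022° (elbow-down)
β = atan2(5.1960,1.0000) = 79.1063°; ψ = atan2(-5.1960,0.9998) = -79.1085°
θ_1 = β − ψ = 158.2148°

158.215 -120.002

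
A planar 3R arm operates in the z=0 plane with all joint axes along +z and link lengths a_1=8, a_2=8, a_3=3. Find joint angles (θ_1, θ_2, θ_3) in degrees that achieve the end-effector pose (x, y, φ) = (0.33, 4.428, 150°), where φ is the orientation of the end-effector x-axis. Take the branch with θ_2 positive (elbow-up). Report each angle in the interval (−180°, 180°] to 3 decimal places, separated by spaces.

-30.002 150.002 30.000

wrist centre = target − a_3·(cos φ, sin φ) = (2.9281, 2.9280)
cos θ_2 = (17.1468−8²−8²)/(2·8·8) = -0.8660; θ_2 = 150.0017° (elbow-up)
β = atan2(2.9280,2.9281) = 44.9993°; ψ = atan2(3.9998,1.0717) = 75.0009°
θ_1 = β − ψ = -30.0016°
θ_3 = φ − θ_1 − θ_2 = 29.9999° (wrapped to (-180°,180°])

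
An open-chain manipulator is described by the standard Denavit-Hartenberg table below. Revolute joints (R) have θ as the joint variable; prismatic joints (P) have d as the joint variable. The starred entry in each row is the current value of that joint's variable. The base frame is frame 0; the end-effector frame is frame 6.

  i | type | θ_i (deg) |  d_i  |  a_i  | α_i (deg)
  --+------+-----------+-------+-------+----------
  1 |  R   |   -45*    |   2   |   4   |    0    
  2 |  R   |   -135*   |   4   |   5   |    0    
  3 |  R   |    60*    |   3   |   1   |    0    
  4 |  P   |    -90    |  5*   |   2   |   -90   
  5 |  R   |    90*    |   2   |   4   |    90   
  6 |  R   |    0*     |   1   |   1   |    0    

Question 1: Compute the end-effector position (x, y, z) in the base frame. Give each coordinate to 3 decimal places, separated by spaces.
after link 1: o_1 = (2.8284, -2.8284, 2.0000)
after link 2: o_2 = (-2.1716, -2.8284, 6.0000)
after link 3: o_3 = (-2.6716, -3.6945, 9.0000)
after link 4: o_4 = (-4.4036, -2.6945, 14.0000)
after link 5: o_5 = (-5.4036, -4.4265, 10.0000)
after link 6: o_6 = (-6.2696, -3.9265, 9.0000)

-6.270 -3.927 9.000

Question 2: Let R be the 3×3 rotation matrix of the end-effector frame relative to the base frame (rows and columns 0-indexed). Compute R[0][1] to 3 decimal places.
-0.500

End-effector y-axis (col 1 of R) = (-0.5000,-0.8660,0.0000)
R[0][1] = -0.5000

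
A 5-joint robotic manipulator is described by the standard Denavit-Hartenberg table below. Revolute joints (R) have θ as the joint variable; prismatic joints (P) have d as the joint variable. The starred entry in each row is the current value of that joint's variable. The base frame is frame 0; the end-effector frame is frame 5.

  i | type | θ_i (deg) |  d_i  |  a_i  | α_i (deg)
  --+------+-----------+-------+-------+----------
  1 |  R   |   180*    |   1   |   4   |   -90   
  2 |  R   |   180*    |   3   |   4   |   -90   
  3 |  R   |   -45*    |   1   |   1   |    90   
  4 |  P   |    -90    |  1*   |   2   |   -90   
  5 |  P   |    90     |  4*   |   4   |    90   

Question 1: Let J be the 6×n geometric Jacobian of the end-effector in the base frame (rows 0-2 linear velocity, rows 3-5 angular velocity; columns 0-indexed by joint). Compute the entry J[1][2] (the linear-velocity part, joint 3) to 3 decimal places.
5.657

axis z_2 = (0.0000,-0.0000,1.0000); lever o_n−o_2 = (5.6569,-1.4142,-1.0000)
cross product → J_v[:, 2] = (1.4142,5.6569,-0.0000)
J_ω[:, 2] = z_2
entry J[1][2] = 5.6569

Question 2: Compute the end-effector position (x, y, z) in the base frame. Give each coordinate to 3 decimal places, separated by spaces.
5.657 -4.414 -0.000

after link 1: o_1 = (-4.0000, 0.0000, 1.0000)
after link 2: o_2 = (-0.0000, -3.0000, 1.0000)
after link 3: o_3 = (0.7071, -3.7071, 2.0000)
after link 4: o_4 = (-0.0000, -4.4142, -0.0000)
after link 5: o_5 = (5.6569, -4.4142, -0.0000)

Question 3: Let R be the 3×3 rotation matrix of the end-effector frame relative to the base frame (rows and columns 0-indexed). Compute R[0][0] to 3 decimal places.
End-effector x-axis (col 0 of R) = (0.7071,0.7071,-0.0000)
R[0][0] = 0.7071

0.707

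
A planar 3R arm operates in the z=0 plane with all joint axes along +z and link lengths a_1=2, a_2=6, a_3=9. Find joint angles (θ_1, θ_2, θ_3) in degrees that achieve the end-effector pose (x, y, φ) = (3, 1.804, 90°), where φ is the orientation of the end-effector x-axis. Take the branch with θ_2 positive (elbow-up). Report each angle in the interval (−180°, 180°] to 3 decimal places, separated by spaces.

-90.008 30.010 149.997

wrist centre = target − a_3·(cos φ, sin φ) = (3.0000, -7.1960)
cos θ_2 = (60.7824−2²−6²)/(2·2·6) = 0.8659; θ_2 = 30.0105° (elbow-up)
β = atan2(-7.1960,3.0000) = -67.3688°; ψ = atan2(3.0009,7.1956) = 22.6387°
θ_1 = β − ψ = -90.0076°
θ_3 = φ − θ_1 − θ_2 = 149.9971° (wrapped to (-180°,180°])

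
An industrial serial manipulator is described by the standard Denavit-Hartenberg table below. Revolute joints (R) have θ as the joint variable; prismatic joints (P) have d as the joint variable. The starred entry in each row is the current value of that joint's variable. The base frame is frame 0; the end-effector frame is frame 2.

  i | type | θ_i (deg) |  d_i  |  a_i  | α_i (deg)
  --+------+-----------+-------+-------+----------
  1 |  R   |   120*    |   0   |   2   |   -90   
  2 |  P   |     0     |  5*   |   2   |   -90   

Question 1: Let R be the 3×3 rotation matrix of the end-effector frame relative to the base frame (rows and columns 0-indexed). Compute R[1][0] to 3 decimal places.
End-effector x-axis (col 0 of R) = (-0.5000,0.8660,0.0000)
R[1][0] = 0.8660

0.866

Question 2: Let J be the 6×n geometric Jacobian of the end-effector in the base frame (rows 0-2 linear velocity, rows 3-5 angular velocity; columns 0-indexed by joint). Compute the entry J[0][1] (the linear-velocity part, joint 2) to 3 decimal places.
prismatic axis z_1 = (-0.8660,-0.5000,0.0000)
J_v[:, 1] = z_1; J_ω[:, 1] = (0,0,0)
entry J[0][1] = -0.8660

-0.866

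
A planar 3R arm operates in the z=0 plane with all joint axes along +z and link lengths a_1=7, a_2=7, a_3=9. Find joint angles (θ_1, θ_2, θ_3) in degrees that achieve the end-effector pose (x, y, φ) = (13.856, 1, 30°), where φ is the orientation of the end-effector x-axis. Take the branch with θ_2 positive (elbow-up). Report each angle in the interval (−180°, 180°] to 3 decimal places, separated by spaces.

-90.003 120.003 0.000

wrist centre = target − a_3·(cos φ, sin φ) = (6.0618, -3.5000)
cos θ_2 = (48.9951−7²−7²)/(2·7·7) = -0.5001; θ_2 = 120.0033° (elbow-up)
β = atan2(-3.5000,6.0618) = -30.0017°; ψ = atan2(6.0620,3.4996) = 60.0017°
θ_1 = β − ψ = -90.0033°
θ_3 = φ − θ_1 − θ_2 = 0.0000° (wrapped to (-180°,180°])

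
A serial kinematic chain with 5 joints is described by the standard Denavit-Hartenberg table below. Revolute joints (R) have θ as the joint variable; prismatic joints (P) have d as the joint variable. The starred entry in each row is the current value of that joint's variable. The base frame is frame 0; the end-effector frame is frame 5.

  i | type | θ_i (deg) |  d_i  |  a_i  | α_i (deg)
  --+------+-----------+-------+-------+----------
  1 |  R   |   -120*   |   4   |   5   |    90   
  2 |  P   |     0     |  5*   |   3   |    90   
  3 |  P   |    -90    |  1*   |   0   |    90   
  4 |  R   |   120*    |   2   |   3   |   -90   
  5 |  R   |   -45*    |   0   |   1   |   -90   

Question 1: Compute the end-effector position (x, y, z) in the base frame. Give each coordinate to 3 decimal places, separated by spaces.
after link 1: o_1 = (-2.5000, -4.3301, 4.0000)
after link 2: o_2 = (-8.3301, -4.4282, 4.0000)
after link 3: o_3 = (-8.3301, -4.4282, 3.0000)
after link 4: o_4 = (-8.6292, -1.9462, 0.4019)
after link 5: o_5 = (-8.5818, -1.1570, -0.2104)

-8.582 -1.157 -0.210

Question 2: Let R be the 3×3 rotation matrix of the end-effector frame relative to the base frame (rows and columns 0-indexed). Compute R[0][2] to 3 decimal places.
-0.660

End-effector z-axis (col 2 of R) = (-0.6597,-0.4356,-0.6124)
R[0][2] = -0.6597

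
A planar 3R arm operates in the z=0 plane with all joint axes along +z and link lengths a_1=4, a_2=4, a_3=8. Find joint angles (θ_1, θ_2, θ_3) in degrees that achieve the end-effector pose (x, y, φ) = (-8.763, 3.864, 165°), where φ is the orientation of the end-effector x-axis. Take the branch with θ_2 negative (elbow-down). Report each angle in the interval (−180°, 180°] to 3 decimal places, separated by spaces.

-165.000 -149.994 119.993

wrist centre = target − a_3·(cos φ, sin φ) = (-1.0356, 1.7934)
cos θ_2 = (4.2889−4²−4²)/(2·4·4) = -0.8660; θ_2 = -149.9938° (elbow-down)
β = atan2(1.7934,-1.0356) = 120.0035°; ψ = atan2(-2.0004,0.5361) = -74.9969°
θ_1 = β − ψ = 195.0004°
θ_3 = φ − θ_1 − θ_2 = 119.9934° (wrapped to (-180°,180°])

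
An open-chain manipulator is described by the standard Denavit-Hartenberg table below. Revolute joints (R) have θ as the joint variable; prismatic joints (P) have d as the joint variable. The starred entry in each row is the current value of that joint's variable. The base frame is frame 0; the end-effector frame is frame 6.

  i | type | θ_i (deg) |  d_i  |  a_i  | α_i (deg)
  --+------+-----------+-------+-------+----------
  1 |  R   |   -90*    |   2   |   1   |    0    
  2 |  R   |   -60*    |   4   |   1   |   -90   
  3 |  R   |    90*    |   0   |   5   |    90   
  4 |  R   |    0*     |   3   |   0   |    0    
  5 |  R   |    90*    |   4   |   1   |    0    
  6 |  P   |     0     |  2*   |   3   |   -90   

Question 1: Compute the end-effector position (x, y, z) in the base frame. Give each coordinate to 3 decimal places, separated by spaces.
-6.660 -9.464 1.000

after link 1: o_1 = (0.0000, -1.0000, 2.0000)
after link 2: o_2 = (-0.8660, -1.5000, 6.0000)
after link 3: o_3 = (-0.8660, -1.5000, 1.0000)
after link 4: o_4 = (-3.4641, -3.0000, 1.0000)
after link 5: o_5 = (-6.4282, -5.8660, 1.0000)
after link 6: o_6 = (-6.6603, -9.4641, 1.0000)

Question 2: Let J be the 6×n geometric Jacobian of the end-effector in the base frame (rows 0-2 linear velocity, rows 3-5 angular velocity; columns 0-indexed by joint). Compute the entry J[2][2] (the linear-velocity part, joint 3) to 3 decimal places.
-9.000

axis z_2 = (0.5000,-0.8660,0.0000); lever o_n−o_2 = (-5.7942,-7.9641,-5.0000)
cross product → J_v[:, 2] = (4.3301,2.5000,-9.0000)
J_ω[:, 2] = z_2
entry J[2][2] = -9.0000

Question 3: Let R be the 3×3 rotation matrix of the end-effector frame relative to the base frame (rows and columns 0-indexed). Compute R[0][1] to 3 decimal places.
End-effector y-axis (col 1 of R) = (0.8660,0.5000,0.0000)
R[0][1] = 0.8660

0.866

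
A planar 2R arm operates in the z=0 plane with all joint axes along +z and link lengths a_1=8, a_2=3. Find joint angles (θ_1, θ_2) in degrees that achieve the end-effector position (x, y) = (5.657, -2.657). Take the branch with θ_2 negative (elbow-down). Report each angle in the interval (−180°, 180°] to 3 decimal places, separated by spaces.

-5.316 -134.996

cos θ_2 = (39.0613−8²−3²)/(2·8·3) = -0.7071; θ_2 = -134.9959° (elbow-down)
β = atan2(-2.6570,5.6570) = -25.1587°; ψ = atan2(-2.1215,5.8788) = -19.8428°
θ_1 = β − ψ = -5.3159°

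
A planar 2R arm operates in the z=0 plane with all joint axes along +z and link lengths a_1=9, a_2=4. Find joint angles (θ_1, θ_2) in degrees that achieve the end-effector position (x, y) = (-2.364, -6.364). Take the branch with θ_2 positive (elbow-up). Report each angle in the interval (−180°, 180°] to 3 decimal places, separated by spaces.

cos θ_2 = (46.0890−9²−4²)/(2·9·4) = -0.7071; θ_2 = 134.9992° (elbow-up)
β = atan2(-6.3640,-2.3640) = -110.3782°; ψ = atan2(2.8285,6.1716) = 24.6221°
θ_1 = β − ψ = -135.0004°

-135.000 134.999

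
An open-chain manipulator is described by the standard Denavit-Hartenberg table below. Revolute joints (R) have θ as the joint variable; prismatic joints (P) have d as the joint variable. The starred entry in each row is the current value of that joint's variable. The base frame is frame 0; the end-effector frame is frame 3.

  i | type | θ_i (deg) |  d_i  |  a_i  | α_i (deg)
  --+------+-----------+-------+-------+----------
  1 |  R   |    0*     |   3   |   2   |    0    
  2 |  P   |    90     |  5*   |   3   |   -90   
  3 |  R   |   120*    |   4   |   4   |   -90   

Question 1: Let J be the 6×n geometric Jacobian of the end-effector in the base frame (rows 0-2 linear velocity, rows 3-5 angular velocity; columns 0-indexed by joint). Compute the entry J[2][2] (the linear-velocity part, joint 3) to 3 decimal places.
2.000

axis z_2 = (-1.0000,0.0000,0.0000); lever o_n−o_2 = (-4.0000,-2.0000,-3.4641)
cross product → J_v[:, 2] = (-0.0000,-3.4641,2.0000)
J_ω[:, 2] = z_2
entry J[2][2] = 2.0000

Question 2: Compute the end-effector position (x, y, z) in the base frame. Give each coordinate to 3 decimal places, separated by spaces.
after link 1: o_1 = (2.0000, 0.0000, 3.0000)
after link 2: o_2 = (2.0000, 3.0000, 8.0000)
after link 3: o_3 = (-2.0000, 1.0000, 4.5359)

-2.000 1.000 4.536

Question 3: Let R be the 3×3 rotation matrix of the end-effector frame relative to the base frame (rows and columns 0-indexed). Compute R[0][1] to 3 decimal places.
1.000

End-effector y-axis (col 1 of R) = (1.0000,-0.0000,-0.0000)
R[0][1] = 1.0000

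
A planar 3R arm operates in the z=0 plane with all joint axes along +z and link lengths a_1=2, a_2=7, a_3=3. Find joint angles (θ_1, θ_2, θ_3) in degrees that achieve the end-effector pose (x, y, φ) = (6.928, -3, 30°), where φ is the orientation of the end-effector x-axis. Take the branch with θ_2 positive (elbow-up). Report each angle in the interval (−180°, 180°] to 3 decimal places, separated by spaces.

wrist centre = target − a_3·(cos φ, sin φ) = (4.3299, -4.5000)
cos θ_2 = (38.9982−2²−7²)/(2·2·7) = -0.5001; θ_2 = 120.0042° (elbow-up)
β = atan2(-4.5000,4.3299) = -46.1035°; ψ = atan2(6.0619,-1.5004) = 103.9024°
θ_1 = β − ψ = -150.0058°
θ_3 = φ − θ_1 − θ_2 = 60.0017° (wrapped to (-180°,180°])

-150.006 120.004 60.002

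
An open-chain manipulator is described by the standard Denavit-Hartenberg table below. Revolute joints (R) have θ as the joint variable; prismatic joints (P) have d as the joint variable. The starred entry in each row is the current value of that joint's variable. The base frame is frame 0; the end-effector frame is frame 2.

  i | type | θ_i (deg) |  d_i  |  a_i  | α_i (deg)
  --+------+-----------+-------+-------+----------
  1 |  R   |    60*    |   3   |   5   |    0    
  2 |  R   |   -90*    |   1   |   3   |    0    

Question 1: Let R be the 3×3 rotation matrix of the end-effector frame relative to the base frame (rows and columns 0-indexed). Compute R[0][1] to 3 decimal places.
End-effector y-axis (col 1 of R) = (0.5000,0.8660,0.0000)
R[0][1] = 0.5000

0.500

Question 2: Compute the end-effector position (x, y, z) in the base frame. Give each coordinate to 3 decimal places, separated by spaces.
5.098 2.830 4.000

after link 1: o_1 = (2.5000, 4.3301, 3.0000)
after link 2: o_2 = (5.0981, 2.8301, 4.0000)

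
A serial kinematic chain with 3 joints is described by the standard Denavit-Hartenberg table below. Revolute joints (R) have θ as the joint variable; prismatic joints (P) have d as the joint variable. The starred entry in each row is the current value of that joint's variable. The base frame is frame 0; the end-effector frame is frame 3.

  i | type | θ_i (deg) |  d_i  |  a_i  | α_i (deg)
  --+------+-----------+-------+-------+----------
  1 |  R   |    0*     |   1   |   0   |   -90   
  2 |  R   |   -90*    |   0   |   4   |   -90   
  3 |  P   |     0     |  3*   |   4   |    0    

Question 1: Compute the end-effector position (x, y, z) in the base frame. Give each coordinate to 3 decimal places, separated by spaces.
after link 1: o_1 = (0.0000, 0.0000, 1.0000)
after link 2: o_2 = (0.0000, -0.0000, 5.0000)
after link 3: o_3 = (3.0000, -0.0000, 9.0000)

3.000 -0.000 9.000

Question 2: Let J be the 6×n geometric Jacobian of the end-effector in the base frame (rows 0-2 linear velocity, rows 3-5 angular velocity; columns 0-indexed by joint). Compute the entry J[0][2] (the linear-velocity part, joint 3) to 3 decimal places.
prismatic axis z_2 = (1.0000,0.0000,-0.0000)
J_v[:, 2] = z_2; J_ω[:, 2] = (0,0,0)
entry J[0][2] = 1.0000

1.000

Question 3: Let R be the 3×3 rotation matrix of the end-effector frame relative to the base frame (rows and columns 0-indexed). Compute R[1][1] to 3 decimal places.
End-effector y-axis (col 1 of R) = (0.0000,-1.0000,-0.0000)
R[1][1] = -1.0000

-1.000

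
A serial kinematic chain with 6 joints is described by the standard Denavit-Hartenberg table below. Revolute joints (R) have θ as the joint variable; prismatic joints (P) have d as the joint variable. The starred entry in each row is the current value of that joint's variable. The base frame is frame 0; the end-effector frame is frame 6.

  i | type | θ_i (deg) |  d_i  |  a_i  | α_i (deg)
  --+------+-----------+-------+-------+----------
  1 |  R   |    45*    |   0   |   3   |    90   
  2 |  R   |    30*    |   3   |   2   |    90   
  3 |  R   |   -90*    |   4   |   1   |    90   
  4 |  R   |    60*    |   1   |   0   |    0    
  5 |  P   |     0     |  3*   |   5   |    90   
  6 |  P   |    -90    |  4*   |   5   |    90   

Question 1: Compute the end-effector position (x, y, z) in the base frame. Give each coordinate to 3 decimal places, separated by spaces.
3.393 9.000 -3.982

after link 1: o_1 = (2.1213, 2.1213, 0.0000)
after link 2: o_2 = (5.4674, 1.2247, 1.0000)
after link 3: o_3 = (6.1745, 3.3461, -2.4641)
after link 4: o_4 = (5.5621, 2.7337, -2.9641)
after link 5: o_5 = (3.4882, 4.1953, -8.2141)
after link 6: o_6 = (3.3934, 8.9995, -3.9821)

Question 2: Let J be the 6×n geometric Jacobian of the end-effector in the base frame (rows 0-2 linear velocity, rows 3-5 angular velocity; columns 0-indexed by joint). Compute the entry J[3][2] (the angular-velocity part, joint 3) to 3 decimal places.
axis z_2 = (0.3536,0.3536,-0.8660); lever o_n−o_2 = (-2.0740,7.7748,-4.9821)
cross product → J_v[:, 2] = (4.9717,3.5575,3.4821)
J_ω[:, 2] = z_2
entry J[3][2] = 0.3536

0.354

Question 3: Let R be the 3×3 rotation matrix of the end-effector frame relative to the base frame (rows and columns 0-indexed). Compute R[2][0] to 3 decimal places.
0.500

End-effector x-axis (col 0 of R) = (0.6124,0.6124,0.5000)
R[2][0] = 0.5000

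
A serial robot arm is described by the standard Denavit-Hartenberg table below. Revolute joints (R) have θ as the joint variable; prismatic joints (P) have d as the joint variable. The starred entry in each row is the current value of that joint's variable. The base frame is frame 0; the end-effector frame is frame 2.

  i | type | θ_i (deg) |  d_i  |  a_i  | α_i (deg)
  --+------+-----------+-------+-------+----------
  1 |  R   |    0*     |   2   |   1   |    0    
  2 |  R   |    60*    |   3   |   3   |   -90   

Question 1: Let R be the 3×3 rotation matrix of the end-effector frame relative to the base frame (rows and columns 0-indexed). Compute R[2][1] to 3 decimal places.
End-effector y-axis (col 1 of R) = (-0.0000,0.0000,-1.0000)
R[2][1] = -1.0000

-1.000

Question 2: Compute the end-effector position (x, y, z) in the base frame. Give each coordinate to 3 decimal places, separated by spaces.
after link 1: o_1 = (1.0000, 0.0000, 2.0000)
after link 2: o_2 = (2.5000, 2.5981, 5.0000)

2.500 2.598 5.000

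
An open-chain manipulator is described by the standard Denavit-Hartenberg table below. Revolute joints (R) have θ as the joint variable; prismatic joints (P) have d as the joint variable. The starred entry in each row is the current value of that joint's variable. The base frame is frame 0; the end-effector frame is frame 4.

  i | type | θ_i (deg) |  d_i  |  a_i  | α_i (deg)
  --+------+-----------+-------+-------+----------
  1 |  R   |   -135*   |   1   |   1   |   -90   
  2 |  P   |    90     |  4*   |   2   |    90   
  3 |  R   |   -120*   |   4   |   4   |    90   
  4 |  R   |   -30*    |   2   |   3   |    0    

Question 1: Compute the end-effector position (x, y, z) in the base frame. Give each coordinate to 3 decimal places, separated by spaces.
-2.980 -1.970 4.031

after link 1: o_1 = (-0.7071, -0.7071, 1.0000)
after link 2: o_2 = (2.1213, -3.5355, -1.0000)
after link 3: o_3 = (-3.1566, -3.9145, 1.0000)
after link 4: o_4 = (-2.9798, -1.9699, 4.0311)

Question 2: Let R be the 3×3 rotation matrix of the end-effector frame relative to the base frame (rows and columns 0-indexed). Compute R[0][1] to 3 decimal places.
-0.919

End-effector y-axis (col 1 of R) = (-0.9186,-0.3062,0.2500)
R[0][1] = -0.9186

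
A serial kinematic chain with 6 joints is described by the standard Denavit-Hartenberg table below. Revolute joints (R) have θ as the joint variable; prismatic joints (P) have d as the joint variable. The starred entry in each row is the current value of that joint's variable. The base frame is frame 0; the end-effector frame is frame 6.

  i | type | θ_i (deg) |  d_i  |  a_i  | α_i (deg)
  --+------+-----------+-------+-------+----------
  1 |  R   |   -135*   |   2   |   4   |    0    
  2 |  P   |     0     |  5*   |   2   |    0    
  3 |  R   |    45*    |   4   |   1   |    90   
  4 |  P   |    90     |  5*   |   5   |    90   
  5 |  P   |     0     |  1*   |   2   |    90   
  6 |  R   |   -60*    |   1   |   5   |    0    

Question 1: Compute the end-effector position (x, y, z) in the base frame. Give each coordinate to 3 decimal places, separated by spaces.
after link 1: o_1 = (-2.8284, -2.8284, 2.0000)
after link 2: o_2 = (-4.2426, -4.2426, 7.0000)
after link 3: o_3 = (-4.2426, -5.2426, 11.0000)
after link 4: o_4 = (-9.2426, -5.2426, 16.0000)
after link 5: o_5 = (-9.2426, -6.2426, 18.0000)
after link 6: o_6 = (-8.2426, -1.9125, 20.5000)

-8.243 -1.913 20.500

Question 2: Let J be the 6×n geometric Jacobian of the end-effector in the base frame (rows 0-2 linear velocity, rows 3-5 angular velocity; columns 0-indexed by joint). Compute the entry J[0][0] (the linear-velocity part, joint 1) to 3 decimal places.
axis z_0 = ẑ; lever o_n−o_0 = (-8.2426,-1.9125,20.5000)
cross product → J_v[:, 0] = (1.9125,-8.2426,0.0000)
J_ω[:, 0] = z_0
entry J[0][0] = 1.9125

1.913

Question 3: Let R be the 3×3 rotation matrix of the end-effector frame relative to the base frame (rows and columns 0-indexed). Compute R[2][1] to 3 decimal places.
0.866

End-effector y-axis (col 1 of R) = (-0.0000,-0.5000,0.8660)
R[2][1] = 0.8660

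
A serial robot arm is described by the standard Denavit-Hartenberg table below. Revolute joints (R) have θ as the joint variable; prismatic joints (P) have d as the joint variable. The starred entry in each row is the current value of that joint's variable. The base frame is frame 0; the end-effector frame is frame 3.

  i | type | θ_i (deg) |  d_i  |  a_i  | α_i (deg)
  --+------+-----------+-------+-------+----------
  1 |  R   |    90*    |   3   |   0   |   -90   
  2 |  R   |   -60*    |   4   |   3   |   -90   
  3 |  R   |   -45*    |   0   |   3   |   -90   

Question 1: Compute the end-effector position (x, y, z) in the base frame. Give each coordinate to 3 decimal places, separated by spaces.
-6.121 2.561 7.435

after link 1: o_1 = (0.0000, 0.0000, 3.0000)
after link 2: o_2 = (-4.0000, 1.5000, 5.5981)
after link 3: o_3 = (-6.1213, 2.5607, 7.4352)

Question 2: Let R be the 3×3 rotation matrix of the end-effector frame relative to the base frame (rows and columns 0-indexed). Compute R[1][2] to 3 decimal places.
0.354

End-effector z-axis (col 2 of R) = (0.7071,0.3536,0.6124)
R[1][2] = 0.3536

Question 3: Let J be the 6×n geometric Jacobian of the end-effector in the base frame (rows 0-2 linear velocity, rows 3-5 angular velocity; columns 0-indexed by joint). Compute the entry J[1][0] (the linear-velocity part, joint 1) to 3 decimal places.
-6.121

axis z_0 = ẑ; lever o_n−o_0 = (-6.1213,2.5607,7.4352)
cross product → J_v[:, 0] = (-2.5607,-6.1213,0.0000)
J_ω[:, 0] = z_0
entry J[1][0] = -6.1213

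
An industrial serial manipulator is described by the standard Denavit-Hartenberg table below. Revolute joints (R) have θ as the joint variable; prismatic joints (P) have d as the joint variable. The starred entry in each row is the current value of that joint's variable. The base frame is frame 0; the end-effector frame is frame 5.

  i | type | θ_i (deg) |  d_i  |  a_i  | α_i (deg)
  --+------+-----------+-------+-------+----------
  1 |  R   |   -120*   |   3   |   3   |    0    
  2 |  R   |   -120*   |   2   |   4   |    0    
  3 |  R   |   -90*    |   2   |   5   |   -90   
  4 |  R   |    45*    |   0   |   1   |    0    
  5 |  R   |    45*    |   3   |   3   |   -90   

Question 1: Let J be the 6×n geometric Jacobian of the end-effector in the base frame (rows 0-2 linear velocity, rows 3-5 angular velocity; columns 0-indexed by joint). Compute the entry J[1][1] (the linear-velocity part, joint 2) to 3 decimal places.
1.442

axis z_1 = (0.0000,0.0000,1.0000); lever o_n−o_1 = (1.4425,8.9157,0.2929)
cross product → J_v[:, 1] = (-8.9157,1.4425,0.0000)
J_ω[:, 1] = z_1
entry J[1][1] = 1.4425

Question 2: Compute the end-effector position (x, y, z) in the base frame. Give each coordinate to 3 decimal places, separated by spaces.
-0.058 6.318 3.293

after link 1: o_1 = (-1.5000, -2.5981, 3.0000)
after link 2: o_2 = (-3.5000, 0.8660, 5.0000)
after link 3: o_3 = (0.8301, 3.3660, 7.0000)
after link 4: o_4 = (1.4425, 3.7196, 6.2929)
after link 5: o_5 = (-0.0575, 6.3177, 3.2929)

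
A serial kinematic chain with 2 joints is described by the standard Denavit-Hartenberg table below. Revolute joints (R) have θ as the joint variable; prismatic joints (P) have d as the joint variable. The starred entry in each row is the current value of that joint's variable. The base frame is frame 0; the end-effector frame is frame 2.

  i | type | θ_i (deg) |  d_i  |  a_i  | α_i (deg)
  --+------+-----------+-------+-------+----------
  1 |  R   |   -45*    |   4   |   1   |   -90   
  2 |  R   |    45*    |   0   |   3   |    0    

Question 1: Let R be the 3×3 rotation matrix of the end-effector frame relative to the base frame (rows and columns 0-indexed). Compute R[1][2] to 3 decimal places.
End-effector z-axis (col 2 of R) = (0.7071,0.7071,0.0000)
R[1][2] = 0.7071

0.707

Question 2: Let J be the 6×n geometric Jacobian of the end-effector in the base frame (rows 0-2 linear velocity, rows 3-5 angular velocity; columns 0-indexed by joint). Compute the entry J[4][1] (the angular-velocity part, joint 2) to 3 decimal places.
0.707

axis z_1 = (0.7071,0.7071,0.0000); lever o_n−o_1 = (1.5000,-1.5000,-2.1213)
cross product → J_v[:, 1] = (-1.5000,1.5000,-2.1213)
J_ω[:, 1] = z_1
entry J[4][1] = 0.7071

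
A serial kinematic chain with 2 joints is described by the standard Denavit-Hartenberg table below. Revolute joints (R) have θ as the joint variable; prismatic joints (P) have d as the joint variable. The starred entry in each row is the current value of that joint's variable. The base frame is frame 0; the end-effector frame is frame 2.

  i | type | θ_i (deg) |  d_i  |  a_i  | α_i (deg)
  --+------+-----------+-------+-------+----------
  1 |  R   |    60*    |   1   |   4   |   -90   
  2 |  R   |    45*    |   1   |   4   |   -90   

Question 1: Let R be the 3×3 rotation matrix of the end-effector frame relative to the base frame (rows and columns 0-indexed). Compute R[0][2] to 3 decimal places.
-0.354

End-effector z-axis (col 2 of R) = (-0.3536,-0.6124,-0.7071)
R[0][2] = -0.3536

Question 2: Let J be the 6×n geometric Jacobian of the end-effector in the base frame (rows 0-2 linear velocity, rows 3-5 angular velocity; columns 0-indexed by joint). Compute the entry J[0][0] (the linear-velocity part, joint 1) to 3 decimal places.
-6.414

axis z_0 = ẑ; lever o_n−o_0 = (2.5482,6.4136,-1.8284)
cross product → J_v[:, 0] = (-6.4136,2.5482,0.0000)
J_ω[:, 0] = z_0
entry J[0][0] = -6.4136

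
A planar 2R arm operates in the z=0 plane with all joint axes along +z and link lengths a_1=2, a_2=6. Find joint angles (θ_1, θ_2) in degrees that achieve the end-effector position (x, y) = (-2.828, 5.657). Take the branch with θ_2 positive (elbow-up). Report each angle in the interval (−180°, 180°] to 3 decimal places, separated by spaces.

cos θ_2 = (39.9992−2²−6²)/(2·2·6) = -0.0000; θ_2 = 90.0018° (elbow-up)
β = atan2(5.6570,-2.8280) = 116.5610°; ψ = atan2(6.0000,1.9998) = 71.5667°
θ_1 = β − ψ = 44.9943°

44.994 90.002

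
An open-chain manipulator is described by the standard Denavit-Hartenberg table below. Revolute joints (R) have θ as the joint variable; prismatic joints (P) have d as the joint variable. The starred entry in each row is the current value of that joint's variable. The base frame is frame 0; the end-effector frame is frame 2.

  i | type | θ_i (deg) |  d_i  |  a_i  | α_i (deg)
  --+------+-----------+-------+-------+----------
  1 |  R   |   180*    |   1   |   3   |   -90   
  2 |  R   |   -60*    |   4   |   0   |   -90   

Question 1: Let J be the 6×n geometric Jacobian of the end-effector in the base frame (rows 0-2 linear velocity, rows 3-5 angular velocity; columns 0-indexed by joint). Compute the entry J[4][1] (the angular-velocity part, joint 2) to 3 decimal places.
-1.000

axis z_1 = (-0.0000,-1.0000,0.0000); lever o_n−o_1 = (-0.0000,-4.0000,0.0000)
cross product → J_v[:, 1] = (0.0000,0.0000,0.0000)
J_ω[:, 1] = z_1
entry J[4][1] = -1.0000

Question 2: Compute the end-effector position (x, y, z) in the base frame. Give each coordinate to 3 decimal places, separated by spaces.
-3.000 -4.000 1.000

after link 1: o_1 = (-3.0000, 0.0000, 1.0000)
after link 2: o_2 = (-3.0000, -4.0000, 1.0000)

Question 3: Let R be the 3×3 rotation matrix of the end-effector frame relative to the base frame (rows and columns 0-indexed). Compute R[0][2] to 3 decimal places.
-0.866

End-effector z-axis (col 2 of R) = (-0.8660,0.0000,-0.5000)
R[0][2] = -0.8660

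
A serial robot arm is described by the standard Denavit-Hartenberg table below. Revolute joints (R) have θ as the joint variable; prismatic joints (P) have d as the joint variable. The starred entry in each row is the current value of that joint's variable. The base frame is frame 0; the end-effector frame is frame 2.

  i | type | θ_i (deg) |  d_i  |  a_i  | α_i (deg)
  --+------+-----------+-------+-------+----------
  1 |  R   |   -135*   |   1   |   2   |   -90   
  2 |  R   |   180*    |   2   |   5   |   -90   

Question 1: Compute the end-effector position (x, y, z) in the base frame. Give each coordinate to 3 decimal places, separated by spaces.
after link 1: o_1 = (-1.4142, -1.4142, 1.0000)
after link 2: o_2 = (3.5355, 0.7071, 1.0000)

3.536 0.707 1.000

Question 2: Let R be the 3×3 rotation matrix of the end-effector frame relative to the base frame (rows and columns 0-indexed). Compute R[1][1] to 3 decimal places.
0.707

End-effector y-axis (col 1 of R) = (-0.7071,0.7071,0.0000)
R[1][1] = 0.7071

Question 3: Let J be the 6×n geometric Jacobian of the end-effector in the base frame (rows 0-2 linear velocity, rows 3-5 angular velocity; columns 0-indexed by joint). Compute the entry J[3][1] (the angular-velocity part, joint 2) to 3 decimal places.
0.707

axis z_1 = (0.7071,-0.7071,0.0000); lever o_n−o_1 = (4.9497,2.1213,-0.0000)
cross product → J_v[:, 1] = (0.0000,0.0000,5.0000)
J_ω[:, 1] = z_1
entry J[3][1] = 0.7071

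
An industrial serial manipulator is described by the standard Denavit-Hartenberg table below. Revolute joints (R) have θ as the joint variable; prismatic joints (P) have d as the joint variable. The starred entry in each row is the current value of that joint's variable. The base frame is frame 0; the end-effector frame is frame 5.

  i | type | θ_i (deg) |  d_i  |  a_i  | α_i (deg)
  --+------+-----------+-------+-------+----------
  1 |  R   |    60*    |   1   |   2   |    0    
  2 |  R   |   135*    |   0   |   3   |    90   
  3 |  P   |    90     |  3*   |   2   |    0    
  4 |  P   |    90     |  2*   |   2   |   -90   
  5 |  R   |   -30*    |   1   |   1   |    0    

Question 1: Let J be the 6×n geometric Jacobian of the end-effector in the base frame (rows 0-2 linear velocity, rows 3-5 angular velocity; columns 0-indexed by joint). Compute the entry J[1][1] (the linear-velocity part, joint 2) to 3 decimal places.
axis z_1 = (0.0000,0.0000,1.0000); lever o_n−o_1 = (-1.5529,5.2779,1.0000)
cross product → J_v[:, 1] = (-5.2779,-1.5529,0.0000)
J_ω[:, 1] = z_1
entry J[1][1] = -1.5529

-1.553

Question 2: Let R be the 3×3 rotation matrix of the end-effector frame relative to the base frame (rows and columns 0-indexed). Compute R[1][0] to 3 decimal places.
End-effector x-axis (col 0 of R) = (0.7071,0.7071,0.0000)
R[1][0] = 0.7071

0.707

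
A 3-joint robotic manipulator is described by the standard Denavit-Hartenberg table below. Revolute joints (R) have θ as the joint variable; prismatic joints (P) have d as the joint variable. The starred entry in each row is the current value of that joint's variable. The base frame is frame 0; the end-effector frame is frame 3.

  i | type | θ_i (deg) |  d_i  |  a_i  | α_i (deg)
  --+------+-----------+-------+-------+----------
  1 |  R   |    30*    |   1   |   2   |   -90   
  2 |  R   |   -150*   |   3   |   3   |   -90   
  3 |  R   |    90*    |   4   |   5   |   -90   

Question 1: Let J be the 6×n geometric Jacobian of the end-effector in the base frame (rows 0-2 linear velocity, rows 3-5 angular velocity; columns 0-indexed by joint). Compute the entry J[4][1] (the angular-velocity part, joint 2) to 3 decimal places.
0.866

axis z_1 = (-0.5000,0.8660,0.0000); lever o_n−o_1 = (0.4821,-2.0311,4.9641)
cross product → J_v[:, 1] = (4.2990,2.4821,0.5981)
J_ω[:, 1] = z_1
entry J[4][1] = 0.8660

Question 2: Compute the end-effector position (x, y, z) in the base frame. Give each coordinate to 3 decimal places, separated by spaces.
after link 1: o_1 = (1.7321, 1.0000, 1.0000)
after link 2: o_2 = (-2.0179, 2.2990, 2.5000)
after link 3: o_3 = (2.2141, -1.0311, 5.9641)

2.214 -1.031 5.964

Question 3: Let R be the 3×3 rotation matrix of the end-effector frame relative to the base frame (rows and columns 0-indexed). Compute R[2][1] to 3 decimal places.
End-effector y-axis (col 1 of R) = (-0.4330,-0.2500,-0.8660)
R[2][1] = -0.8660

-0.866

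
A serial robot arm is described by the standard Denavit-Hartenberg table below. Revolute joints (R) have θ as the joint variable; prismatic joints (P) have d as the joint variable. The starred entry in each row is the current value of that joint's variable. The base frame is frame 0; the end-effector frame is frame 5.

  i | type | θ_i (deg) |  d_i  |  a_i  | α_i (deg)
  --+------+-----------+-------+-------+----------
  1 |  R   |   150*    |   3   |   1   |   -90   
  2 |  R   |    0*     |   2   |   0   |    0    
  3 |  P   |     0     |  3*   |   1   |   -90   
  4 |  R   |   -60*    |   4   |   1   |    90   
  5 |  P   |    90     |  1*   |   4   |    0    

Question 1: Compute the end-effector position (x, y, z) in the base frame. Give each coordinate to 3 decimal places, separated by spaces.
-4.598 -4.696 -5.000

after link 1: o_1 = (-0.8660, 0.5000, 3.0000)
after link 2: o_2 = (-1.8660, -1.2321, 3.0000)
after link 3: o_3 = (-4.2321, -3.3301, 3.0000)
after link 4: o_4 = (-5.0981, -3.8301, -1.0000)
after link 5: o_5 = (-4.5981, -4.6962, -5.0000)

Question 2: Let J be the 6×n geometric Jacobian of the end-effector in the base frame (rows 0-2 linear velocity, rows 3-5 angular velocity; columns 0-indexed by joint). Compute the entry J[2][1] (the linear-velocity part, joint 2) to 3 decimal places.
axis z_1 = (-0.5000,-0.8660,0.0000); lever o_n−o_1 = (-3.7321,-5.1962,-8.0000)
cross product → J_v[:, 1] = (6.9282,-4.0000,-0.6340)
J_ω[:, 1] = z_1
entry J[2][1] = -0.6340

-0.634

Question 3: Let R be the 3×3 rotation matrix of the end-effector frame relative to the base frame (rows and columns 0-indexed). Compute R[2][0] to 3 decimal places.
End-effector x-axis (col 0 of R) = (-0.0000,-0.0000,-1.0000)
R[2][0] = -1.0000

-1.000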